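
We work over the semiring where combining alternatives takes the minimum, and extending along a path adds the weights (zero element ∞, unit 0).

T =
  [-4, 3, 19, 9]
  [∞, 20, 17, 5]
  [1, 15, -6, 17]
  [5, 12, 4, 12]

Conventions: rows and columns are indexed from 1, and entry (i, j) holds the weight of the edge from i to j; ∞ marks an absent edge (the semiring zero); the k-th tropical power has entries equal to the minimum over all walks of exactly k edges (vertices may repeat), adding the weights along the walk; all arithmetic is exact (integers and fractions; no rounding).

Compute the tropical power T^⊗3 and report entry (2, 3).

T^⊗2:
  [-8, -1, 13, 5]
  [10, 17, 9, 17]
  [-5, 4, -12, 10]
  [1, 8, -2, 14]
T^⊗3:
  [-12, -5, 7, 1]
  [6, 13, 3, 19]
  [-11, -2, -18, 4]
  [-3, 4, -8, 10]
Key observation: the optimum is the walk 2->4->3->3, with weight 5 + 4 + (-6) = 3.
Optimal value attained by: walk 2->4->3->3.
Answer: (T^⊗3)[2][3] = 3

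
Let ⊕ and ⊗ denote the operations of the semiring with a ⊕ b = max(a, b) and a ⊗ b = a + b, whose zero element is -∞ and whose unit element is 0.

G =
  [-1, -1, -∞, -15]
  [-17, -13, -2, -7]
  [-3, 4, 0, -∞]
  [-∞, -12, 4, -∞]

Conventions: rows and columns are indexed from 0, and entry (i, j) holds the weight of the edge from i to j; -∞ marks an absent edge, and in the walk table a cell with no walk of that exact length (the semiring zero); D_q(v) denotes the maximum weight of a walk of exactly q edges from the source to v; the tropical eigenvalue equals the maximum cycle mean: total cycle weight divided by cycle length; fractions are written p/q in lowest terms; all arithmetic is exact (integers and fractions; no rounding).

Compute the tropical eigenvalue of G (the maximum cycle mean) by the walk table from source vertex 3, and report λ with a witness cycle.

q=0: [-∞, -∞, -∞, 0]
q=1: [-∞, -12, 4, -∞]
q=2: [1, 8, 4, -19]
q=3: [1, 8, 6, 1]
q=4: [3, 10, 6, 1]
Optimal cycle mean attained by: cycle 1->2->1, total (-2) + 4, length 2.
Answer: λ = 1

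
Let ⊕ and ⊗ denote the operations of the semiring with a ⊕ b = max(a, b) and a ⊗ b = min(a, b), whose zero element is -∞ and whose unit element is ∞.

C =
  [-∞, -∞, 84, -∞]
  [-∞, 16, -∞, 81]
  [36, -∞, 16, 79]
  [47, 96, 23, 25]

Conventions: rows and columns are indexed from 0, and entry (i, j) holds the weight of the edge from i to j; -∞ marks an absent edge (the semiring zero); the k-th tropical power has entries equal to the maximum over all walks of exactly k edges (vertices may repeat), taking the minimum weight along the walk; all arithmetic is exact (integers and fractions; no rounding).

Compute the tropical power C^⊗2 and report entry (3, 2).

C^⊗2:
  [36, -∞, 16, 79]
  [47, 81, 23, 25]
  [47, 79, 36, 25]
  [25, 25, 47, 81]
Key observation: the optimum is the walk 3->0->2, with weight 47 min 84 = 47.
Optimal value attained by: walk 3->0->2.
Answer: (C^⊗2)[3][2] = 47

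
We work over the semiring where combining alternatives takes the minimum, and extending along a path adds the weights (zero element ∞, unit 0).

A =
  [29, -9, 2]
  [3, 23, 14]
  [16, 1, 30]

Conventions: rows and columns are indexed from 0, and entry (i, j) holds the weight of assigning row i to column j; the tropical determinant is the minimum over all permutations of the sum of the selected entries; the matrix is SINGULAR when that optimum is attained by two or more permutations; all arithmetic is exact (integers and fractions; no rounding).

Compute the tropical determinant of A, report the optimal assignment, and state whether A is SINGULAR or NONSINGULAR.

σ = (0, 1, 2): 29 + 23 + 30 = 82
σ = (0, 2, 1): 29 + 14 + 1 = 44
σ = (1, 0, 2): (-9) + 3 + 30 = 24
σ = (1, 2, 0): (-9) + 14 + 16 = 21
σ = (2, 0, 1): 2 + 3 + 1 = 6
σ = (2, 1, 0): 2 + 23 + 16 = 41
Optimal value attained by: σ = (2, 0, 1).
Answer: det⊕(A) = 6; verdict: NONSINGULAR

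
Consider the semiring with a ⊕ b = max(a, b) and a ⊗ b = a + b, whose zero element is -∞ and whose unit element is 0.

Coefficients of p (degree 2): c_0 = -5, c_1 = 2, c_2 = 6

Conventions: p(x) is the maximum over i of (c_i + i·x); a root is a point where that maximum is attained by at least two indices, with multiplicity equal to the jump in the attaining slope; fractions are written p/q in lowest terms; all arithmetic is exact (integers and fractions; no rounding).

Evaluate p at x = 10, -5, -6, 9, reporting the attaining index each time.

p(10) = max(-5+0·10=-5, 2+1·10=12, 6+2·10=26) = 26 (attained by i=2)
p(-5) = max(-5+0·(-5)=-5, 2+1·(-5)=-3, 6+2·(-5)=-4) = -3 (attained by i=1)
p(-6) = max(-5+0·(-6)=-5, 2+1·(-6)=-4, 6+2·(-6)=-6) = -4 (attained by i=1)
p(9) = max(-5+0·9=-5, 2+1·9=11, 6+2·9=24) = 24 (attained by i=2)
Answer: p(10) = 26; p(-5) = -3; p(-6) = -4; p(9) = 24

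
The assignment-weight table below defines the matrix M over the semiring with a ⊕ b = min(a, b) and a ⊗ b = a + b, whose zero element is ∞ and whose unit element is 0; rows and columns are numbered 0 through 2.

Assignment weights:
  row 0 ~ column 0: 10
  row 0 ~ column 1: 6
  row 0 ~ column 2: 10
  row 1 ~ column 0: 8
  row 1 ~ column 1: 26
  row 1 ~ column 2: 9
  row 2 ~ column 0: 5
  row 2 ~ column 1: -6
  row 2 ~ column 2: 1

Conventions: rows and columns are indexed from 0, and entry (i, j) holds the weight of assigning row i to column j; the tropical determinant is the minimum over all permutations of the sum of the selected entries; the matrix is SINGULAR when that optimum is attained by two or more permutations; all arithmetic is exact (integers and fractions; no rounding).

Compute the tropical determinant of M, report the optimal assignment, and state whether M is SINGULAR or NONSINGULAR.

σ = (0, 1, 2): 10 + 26 + 1 = 37
σ = (0, 2, 1): 10 + 9 + (-6) = 13
σ = (1, 0, 2): 6 + 8 + 1 = 15
σ = (1, 2, 0): 6 + 9 + 5 = 20
σ = (2, 0, 1): 10 + 8 + (-6) = 12
σ = (2, 1, 0): 10 + 26 + 5 = 41
Optimal value attained by: σ = (2, 0, 1).
Answer: det⊕(M) = 12; verdict: NONSINGULAR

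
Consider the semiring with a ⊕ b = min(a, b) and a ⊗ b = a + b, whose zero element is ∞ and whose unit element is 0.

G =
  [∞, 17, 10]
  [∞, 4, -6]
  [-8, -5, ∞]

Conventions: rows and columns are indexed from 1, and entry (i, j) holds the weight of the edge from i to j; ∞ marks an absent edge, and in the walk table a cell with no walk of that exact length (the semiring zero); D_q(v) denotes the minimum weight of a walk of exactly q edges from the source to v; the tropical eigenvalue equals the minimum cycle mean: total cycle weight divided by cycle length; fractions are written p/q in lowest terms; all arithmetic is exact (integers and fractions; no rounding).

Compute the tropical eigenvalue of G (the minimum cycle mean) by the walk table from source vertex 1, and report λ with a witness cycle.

q=0: [0, ∞, ∞]
q=1: [∞, 17, 10]
q=2: [2, 5, 11]
q=3: [3, 6, -1]
Optimal cycle mean attained by: cycle 2->3->2, total (-6) + (-5), length 2.
Answer: λ = -11/2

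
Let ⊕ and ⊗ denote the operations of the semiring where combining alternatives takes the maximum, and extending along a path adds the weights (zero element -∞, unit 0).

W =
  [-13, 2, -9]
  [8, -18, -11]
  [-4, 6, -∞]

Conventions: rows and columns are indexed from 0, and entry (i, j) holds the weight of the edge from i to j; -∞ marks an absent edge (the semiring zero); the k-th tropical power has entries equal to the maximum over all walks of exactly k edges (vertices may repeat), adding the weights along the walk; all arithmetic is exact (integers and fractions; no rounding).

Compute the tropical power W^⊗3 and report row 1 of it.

W^⊗2:
  [10, -3, -9]
  [-5, 10, -1]
  [14, -2, -5]
W^⊗3:
  [5, 12, 1]
  [18, 5, -1]
  [6, 16, 5]
Answer: row 1 of W^⊗3 = [18, 5, -1]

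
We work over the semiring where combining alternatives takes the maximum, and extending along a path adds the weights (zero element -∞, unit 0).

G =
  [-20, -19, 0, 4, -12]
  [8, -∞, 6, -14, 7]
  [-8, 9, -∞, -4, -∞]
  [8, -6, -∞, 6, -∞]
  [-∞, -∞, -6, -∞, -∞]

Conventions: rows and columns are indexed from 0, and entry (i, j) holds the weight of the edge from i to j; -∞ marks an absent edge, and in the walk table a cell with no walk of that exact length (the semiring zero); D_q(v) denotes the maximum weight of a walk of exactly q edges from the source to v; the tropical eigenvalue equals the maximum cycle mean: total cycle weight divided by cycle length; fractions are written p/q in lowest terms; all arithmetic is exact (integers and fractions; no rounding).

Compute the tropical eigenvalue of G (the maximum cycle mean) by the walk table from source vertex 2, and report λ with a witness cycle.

q=0: [-∞, -∞, 0, -∞, -∞]
q=1: [-8, 9, -∞, -4, -∞]
q=2: [17, -10, 15, 2, 16]
q=3: [10, 24, 17, 21, 5]
q=4: [32, 26, 30, 27, 31]
q=5: [35, 39, 32, 36, 33]
Optimal cycle mean attained by: cycle 1->2->1, total 6 + 9, length 2.
Answer: λ = 15/2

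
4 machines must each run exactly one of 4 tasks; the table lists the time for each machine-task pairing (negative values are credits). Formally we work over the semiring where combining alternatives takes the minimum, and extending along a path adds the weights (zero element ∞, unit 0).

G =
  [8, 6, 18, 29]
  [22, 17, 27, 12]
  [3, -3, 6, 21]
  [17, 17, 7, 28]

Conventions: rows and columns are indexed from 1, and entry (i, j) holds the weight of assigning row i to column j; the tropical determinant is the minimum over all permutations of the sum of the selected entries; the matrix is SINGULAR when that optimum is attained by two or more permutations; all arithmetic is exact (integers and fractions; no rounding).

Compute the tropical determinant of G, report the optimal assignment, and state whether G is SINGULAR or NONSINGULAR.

σ = (1, 2, 3, 4): 8 + 17 + 6 + 28 = 59
σ = (1, 2, 4, 3): 8 + 17 + 21 + 7 = 53
σ = (1, 3, 2, 4): 8 + 27 + (-3) + 28 = 60
σ = (1, 3, 4, 2): 8 + 27 + 21 + 17 = 73
σ = (1, 4, 2, 3): 8 + 12 + (-3) + 7 = 24
σ = (1, 4, 3, 2): 8 + 12 + 6 + 17 = 43
σ = (2, 1, 3, 4): 6 + 22 + 6 + 28 = 62
σ = (2, 1, 4, 3): 6 + 22 + 21 + 7 = 56
σ = (2, 3, 1, 4): 6 + 27 + 3 + 28 = 64
σ = (2, 3, 4, 1): 6 + 27 + 21 + 17 = 71
σ = (2, 4, 1, 3): 6 + 12 + 3 + 7 = 28
σ = (2, 4, 3, 1): 6 + 12 + 6 + 17 = 41
σ = (3, 1, 2, 4): 18 + 22 + (-3) + 28 = 65
σ = (3, 1, 4, 2): 18 + 22 + 21 + 17 = 78
σ = (3, 2, 1, 4): 18 + 17 + 3 + 28 = 66
σ = (3, 2, 4, 1): 18 + 17 + 21 + 17 = 73
σ = (3, 4, 1, 2): 18 + 12 + 3 + 17 = 50
σ = (3, 4, 2, 1): 18 + 12 + (-3) + 17 = 44
σ = (4, 1, 2, 3): 29 + 22 + (-3) + 7 = 55
σ = (4, 1, 3, 2): 29 + 22 + 6 + 17 = 74
σ = (4, 2, 1, 3): 29 + 17 + 3 + 7 = 56
σ = (4, 2, 3, 1): 29 + 17 + 6 + 17 = 69
σ = (4, 3, 1, 2): 29 + 27 + 3 + 17 = 76
σ = (4, 3, 2, 1): 29 + 27 + (-3) + 17 = 70
Optimal value attained by: σ = (1, 4, 2, 3).
Answer: det⊕(G) = 24; verdict: NONSINGULAR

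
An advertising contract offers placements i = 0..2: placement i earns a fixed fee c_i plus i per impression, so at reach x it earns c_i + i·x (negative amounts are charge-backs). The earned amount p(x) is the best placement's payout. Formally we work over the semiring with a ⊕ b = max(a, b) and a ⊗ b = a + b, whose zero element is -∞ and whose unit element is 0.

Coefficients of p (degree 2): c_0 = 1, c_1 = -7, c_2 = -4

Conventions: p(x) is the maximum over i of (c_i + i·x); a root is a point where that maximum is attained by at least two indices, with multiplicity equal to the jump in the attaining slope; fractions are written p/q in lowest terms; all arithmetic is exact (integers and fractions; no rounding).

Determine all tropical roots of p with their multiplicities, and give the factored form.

hull edge (i=0, c=1) to (i=2, c=-4): slope -5/2, span 2
Factored form: p(x) = -4 ⊗ (x ⊕ 5/2) ⊗ (x ⊕ 5/2)
Answer: roots = 5/2 (mult 2)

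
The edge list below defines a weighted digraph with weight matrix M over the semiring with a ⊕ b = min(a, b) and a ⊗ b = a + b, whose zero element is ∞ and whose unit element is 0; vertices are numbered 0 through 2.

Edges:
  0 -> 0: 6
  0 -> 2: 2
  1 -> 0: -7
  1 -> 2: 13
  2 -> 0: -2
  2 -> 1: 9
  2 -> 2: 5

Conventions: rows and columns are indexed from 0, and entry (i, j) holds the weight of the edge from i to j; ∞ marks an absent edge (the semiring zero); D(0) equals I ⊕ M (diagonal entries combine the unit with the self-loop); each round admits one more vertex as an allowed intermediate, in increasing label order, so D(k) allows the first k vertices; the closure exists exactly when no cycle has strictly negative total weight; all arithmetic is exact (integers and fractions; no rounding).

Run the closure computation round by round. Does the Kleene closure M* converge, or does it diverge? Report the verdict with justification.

D(0):
  [0, ∞, 2]
  [-7, 0, 13]
  [-2, 9, 0]
D(1):
  [0, ∞, 2]
  [-7, 0, -5]
  [-2, 9, 0]
D(2):
  [0, ∞, 2]
  [-7, 0, -5]
  [-2, 9, 0]
D(3):
  [0, 11, 2]
  [-7, 0, -5]
  [-2, 9, 0]
Key observation: every diagonal entry stays at the unit through all rounds, so no improving cycle exists.
Answer: CONVERGES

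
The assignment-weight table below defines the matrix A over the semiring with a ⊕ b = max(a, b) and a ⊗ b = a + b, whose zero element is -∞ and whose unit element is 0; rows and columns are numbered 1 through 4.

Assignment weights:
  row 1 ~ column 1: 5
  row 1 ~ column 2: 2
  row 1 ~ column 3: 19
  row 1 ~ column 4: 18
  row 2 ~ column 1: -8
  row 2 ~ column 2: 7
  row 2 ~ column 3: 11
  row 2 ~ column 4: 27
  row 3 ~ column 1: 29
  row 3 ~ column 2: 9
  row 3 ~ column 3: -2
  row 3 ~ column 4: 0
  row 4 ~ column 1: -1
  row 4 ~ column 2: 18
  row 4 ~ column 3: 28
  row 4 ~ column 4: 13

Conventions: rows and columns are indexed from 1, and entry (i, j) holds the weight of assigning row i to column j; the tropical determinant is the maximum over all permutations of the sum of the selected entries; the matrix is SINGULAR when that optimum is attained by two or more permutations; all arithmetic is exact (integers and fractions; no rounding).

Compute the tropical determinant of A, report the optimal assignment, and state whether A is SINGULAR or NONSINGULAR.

σ = (1, 2, 3, 4): 5 + 7 + (-2) + 13 = 23
σ = (1, 2, 4, 3): 5 + 7 + 0 + 28 = 40
σ = (1, 3, 2, 4): 5 + 11 + 9 + 13 = 38
σ = (1, 3, 4, 2): 5 + 11 + 0 + 18 = 34
σ = (1, 4, 2, 3): 5 + 27 + 9 + 28 = 69
σ = (1, 4, 3, 2): 5 + 27 + (-2) + 18 = 48
σ = (2, 1, 3, 4): 2 + (-8) + (-2) + 13 = 5
σ = (2, 1, 4, 3): 2 + (-8) + 0 + 28 = 22
σ = (2, 3, 1, 4): 2 + 11 + 29 + 13 = 55
σ = (2, 3, 4, 1): 2 + 11 + 0 + (-1) = 12
σ = (2, 4, 1, 3): 2 + 27 + 29 + 28 = 86
σ = (2, 4, 3, 1): 2 + 27 + (-2) + (-1) = 26
σ = (3, 1, 2, 4): 19 + (-8) + 9 + 13 = 33
σ = (3, 1, 4, 2): 19 + (-8) + 0 + 18 = 29
σ = (3, 2, 1, 4): 19 + 7 + 29 + 13 = 68
σ = (3, 2, 4, 1): 19 + 7 + 0 + (-1) = 25
σ = (3, 4, 1, 2): 19 + 27 + 29 + 18 = 93
σ = (3, 4, 2, 1): 19 + 27 + 9 + (-1) = 54
σ = (4, 1, 2, 3): 18 + (-8) + 9 + 28 = 47
σ = (4, 1, 3, 2): 18 + (-8) + (-2) + 18 = 26
σ = (4, 2, 1, 3): 18 + 7 + 29 + 28 = 82
σ = (4, 2, 3, 1): 18 + 7 + (-2) + (-1) = 22
σ = (4, 3, 1, 2): 18 + 11 + 29 + 18 = 76
σ = (4, 3, 2, 1): 18 + 11 + 9 + (-1) = 37
Optimal value attained by: σ = (3, 4, 1, 2).
Answer: det⊕(A) = 93; verdict: NONSINGULAR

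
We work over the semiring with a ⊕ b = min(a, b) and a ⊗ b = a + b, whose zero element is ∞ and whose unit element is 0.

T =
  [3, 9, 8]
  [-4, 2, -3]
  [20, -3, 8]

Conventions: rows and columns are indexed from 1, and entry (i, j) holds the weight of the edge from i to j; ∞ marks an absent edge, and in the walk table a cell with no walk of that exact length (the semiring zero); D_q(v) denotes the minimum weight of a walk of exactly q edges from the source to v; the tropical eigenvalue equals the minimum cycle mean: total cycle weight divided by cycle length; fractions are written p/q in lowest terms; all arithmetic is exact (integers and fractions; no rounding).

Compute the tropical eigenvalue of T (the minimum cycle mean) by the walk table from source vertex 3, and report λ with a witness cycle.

q=0: [∞, ∞, 0]
q=1: [20, -3, 8]
q=2: [-7, -1, -6]
q=3: [-5, -9, -4]
Optimal cycle mean attained by: cycle 2->3->2, total (-3) + (-3), length 2.
Answer: λ = -3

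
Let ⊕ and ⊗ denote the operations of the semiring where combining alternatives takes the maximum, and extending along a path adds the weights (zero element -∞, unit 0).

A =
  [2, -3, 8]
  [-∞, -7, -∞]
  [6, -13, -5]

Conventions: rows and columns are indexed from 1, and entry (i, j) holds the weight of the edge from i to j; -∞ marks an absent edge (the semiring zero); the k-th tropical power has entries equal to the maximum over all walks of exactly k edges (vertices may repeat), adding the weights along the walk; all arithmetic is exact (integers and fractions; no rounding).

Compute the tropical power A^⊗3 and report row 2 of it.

A^⊗2:
  [14, -1, 10]
  [-∞, -14, -∞]
  [8, 3, 14]
A^⊗3:
  [16, 11, 22]
  [-∞, -21, -∞]
  [20, 5, 16]
Answer: row 2 of A^⊗3 = [-∞, -21, -∞]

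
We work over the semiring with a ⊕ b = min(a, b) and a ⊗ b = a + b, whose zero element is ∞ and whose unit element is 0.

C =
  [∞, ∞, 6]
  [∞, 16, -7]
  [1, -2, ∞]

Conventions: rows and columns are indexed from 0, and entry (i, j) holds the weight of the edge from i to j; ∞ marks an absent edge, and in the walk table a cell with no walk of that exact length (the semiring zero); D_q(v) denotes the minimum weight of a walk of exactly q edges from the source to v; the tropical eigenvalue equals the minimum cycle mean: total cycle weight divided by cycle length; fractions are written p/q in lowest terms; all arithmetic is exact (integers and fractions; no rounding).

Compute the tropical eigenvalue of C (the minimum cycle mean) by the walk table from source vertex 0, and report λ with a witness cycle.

q=0: [0, ∞, ∞]
q=1: [∞, ∞, 6]
q=2: [7, 4, ∞]
q=3: [∞, 20, -3]
Optimal cycle mean attained by: cycle 1->2->1, total (-7) + (-2), length 2.
Answer: λ = -9/2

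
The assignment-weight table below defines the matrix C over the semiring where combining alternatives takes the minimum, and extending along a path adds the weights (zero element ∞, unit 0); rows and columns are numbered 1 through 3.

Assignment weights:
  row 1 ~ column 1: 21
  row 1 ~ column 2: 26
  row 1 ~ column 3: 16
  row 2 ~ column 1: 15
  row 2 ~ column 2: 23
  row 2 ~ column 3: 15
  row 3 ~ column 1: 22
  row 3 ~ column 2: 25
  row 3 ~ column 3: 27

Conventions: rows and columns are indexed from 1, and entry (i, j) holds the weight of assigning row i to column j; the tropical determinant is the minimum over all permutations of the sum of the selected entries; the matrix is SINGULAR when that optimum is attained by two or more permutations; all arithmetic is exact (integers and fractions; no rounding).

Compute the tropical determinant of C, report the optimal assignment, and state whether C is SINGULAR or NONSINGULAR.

σ = (1, 2, 3): 21 + 23 + 27 = 71
σ = (1, 3, 2): 21 + 15 + 25 = 61
σ = (2, 1, 3): 26 + 15 + 27 = 68
σ = (2, 3, 1): 26 + 15 + 22 = 63
σ = (3, 1, 2): 16 + 15 + 25 = 56
σ = (3, 2, 1): 16 + 23 + 22 = 61
Optimal value attained by: σ = (3, 1, 2).
Answer: det⊕(C) = 56; verdict: NONSINGULAR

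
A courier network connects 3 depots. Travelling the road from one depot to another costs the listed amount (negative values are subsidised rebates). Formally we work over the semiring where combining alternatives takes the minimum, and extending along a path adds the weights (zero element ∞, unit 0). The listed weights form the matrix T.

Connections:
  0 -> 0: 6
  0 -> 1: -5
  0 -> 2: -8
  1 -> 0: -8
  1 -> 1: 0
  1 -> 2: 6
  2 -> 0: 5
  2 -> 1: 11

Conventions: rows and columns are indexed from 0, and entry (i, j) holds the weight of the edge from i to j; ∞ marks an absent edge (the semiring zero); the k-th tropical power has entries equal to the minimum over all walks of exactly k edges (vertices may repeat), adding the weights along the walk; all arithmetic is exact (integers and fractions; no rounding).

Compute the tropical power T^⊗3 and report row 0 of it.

T^⊗2:
  [-13, -5, -2]
  [-8, -13, -16]
  [3, 0, -3]
T^⊗3:
  [-13, -18, -21]
  [-21, -13, -16]
  [-8, -2, -5]
Answer: row 0 of T^⊗3 = [-13, -18, -21]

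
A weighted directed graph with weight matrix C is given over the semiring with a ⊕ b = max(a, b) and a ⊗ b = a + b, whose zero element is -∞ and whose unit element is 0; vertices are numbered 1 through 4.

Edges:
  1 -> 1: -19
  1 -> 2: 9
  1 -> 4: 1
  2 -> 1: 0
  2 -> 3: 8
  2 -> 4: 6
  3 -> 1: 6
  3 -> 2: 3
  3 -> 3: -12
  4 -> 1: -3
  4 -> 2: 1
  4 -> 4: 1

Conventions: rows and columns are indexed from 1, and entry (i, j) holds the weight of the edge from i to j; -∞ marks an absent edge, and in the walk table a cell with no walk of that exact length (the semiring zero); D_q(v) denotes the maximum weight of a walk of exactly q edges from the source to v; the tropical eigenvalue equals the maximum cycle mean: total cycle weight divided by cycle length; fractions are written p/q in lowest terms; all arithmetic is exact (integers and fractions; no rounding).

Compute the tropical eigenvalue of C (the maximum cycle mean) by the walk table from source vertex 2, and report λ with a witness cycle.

q=0: [-∞, 0, -∞, -∞]
q=1: [0, -∞, 8, 6]
q=2: [14, 11, -4, 7]
q=3: [11, 23, 19, 17]
q=4: [25, 22, 31, 29]
Optimal cycle mean attained by: cycle 1->2->3->1, total 9 + 8 + 6, length 3.
Answer: λ = 23/3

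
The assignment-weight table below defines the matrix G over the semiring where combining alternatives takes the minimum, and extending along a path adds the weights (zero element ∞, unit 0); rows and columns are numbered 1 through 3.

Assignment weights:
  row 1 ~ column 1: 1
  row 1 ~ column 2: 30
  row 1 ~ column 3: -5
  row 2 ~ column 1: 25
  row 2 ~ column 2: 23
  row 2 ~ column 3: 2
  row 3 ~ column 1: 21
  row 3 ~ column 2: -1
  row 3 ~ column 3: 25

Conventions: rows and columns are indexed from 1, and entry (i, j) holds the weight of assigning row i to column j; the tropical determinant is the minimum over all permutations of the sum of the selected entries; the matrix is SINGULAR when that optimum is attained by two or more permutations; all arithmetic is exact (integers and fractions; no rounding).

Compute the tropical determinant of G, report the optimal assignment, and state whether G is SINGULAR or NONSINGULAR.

σ = (1, 2, 3): 1 + 23 + 25 = 49
σ = (1, 3, 2): 1 + 2 + (-1) = 2
σ = (2, 1, 3): 30 + 25 + 25 = 80
σ = (2, 3, 1): 30 + 2 + 21 = 53
σ = (3, 1, 2): (-5) + 25 + (-1) = 19
σ = (3, 2, 1): (-5) + 23 + 21 = 39
Optimal value attained by: σ = (1, 3, 2).
Answer: det⊕(G) = 2; verdict: NONSINGULAR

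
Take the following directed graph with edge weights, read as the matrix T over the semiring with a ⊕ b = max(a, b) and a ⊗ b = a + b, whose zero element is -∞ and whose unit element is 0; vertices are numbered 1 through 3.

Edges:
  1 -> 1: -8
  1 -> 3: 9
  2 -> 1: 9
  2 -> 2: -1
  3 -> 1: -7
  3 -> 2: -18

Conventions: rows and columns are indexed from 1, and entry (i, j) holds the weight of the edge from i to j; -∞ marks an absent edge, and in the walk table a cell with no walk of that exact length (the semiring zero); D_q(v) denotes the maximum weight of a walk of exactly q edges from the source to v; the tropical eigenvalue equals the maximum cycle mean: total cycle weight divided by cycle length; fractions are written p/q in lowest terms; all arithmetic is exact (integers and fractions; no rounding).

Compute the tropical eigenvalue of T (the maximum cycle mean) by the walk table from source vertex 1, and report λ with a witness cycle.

q=0: [0, -∞, -∞]
q=1: [-8, -∞, 9]
q=2: [2, -9, 1]
q=3: [0, -10, 11]
Optimal cycle mean attained by: cycle 1->3->1, total 9 + (-7), length 2.
Answer: λ = 1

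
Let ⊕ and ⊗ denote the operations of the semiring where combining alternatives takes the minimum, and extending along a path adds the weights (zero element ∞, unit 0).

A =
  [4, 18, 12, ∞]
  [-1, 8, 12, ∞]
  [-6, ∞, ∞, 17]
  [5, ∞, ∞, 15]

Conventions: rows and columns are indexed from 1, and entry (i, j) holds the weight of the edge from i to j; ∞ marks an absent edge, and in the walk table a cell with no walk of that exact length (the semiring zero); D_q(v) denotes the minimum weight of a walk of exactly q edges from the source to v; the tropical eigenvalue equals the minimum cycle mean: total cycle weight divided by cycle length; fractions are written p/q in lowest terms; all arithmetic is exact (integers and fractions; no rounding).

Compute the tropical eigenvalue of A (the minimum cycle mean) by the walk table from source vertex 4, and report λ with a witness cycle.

q=0: [∞, ∞, ∞, 0]
q=1: [5, ∞, ∞, 15]
q=2: [9, 23, 17, 30]
q=3: [11, 27, 21, 34]
q=4: [15, 29, 23, 38]
Optimal cycle mean attained by: cycle 1->3->1, total 12 + (-6), length 2.
Answer: λ = 3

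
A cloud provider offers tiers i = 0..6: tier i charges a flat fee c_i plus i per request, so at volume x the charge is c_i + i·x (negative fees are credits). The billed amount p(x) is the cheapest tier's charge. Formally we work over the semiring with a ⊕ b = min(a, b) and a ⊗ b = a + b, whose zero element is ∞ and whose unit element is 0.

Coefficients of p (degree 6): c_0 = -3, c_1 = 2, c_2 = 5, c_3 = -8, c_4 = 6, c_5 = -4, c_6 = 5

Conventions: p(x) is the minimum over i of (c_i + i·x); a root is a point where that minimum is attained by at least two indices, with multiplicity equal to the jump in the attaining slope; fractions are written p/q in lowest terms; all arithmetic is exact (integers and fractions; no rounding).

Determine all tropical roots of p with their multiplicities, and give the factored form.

hull edge (i=0, c=-3) to (i=3, c=-8): slope -5/3, span 3
hull edge (i=3, c=-8) to (i=5, c=-4): slope 2, span 2
hull edge (i=5, c=-4) to (i=6, c=5): slope 9, span 1
Factored form: p(x) = 5 ⊗ (x ⊕ (-9)) ⊗ (x ⊕ (-2)) ⊗ (x ⊕ (-2)) ⊗ (x ⊕ 5/3) ⊗ (x ⊕ 5/3) ⊗ (x ⊕ 5/3)
Answer: roots = -9 (mult 1), -2 (mult 2), 5/3 (mult 3)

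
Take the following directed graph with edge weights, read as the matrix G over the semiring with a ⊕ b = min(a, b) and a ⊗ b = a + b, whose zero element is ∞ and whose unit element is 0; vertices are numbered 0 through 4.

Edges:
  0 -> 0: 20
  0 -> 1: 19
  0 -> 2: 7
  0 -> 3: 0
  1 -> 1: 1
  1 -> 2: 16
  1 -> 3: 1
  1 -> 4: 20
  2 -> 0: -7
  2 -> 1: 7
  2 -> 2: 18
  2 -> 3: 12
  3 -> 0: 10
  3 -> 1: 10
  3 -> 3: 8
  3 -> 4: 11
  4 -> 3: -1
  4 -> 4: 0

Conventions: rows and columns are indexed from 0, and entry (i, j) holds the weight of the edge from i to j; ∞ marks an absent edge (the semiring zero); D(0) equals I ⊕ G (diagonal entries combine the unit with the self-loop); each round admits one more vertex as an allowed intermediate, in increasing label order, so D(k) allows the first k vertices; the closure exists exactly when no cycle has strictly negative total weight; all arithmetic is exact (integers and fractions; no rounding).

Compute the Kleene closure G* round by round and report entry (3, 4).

D(0):
  [0, 19, 7, 0, ∞]
  [∞, 0, 16, 1, 20]
  [-7, 7, 0, 12, ∞]
  [10, 10, ∞, 0, 11]
  [∞, ∞, ∞, -1, 0]
D(1):
  [0, 19, 7, 0, ∞]
  [∞, 0, 16, 1, 20]
  [-7, 7, 0, -7, ∞]
  [10, 10, 17, 0, 11]
  [∞, ∞, ∞, -1, 0]
D(2):
  [0, 19, 7, 0, 39]
  [∞, 0, 16, 1, 20]
  [-7, 7, 0, -7, 27]
  [10, 10, 17, 0, 11]
  [∞, ∞, ∞, -1, 0]
D(3):
  [0, 14, 7, 0, 34]
  [9, 0, 16, 1, 20]
  [-7, 7, 0, -7, 27]
  [10, 10, 17, 0, 11]
  [∞, ∞, ∞, -1, 0]
D(4):
  [0, 10, 7, 0, 11]
  [9, 0, 16, 1, 12]
  [-7, 3, 0, -7, 4]
  [10, 10, 17, 0, 11]
  [9, 9, 16, -1, 0]
D(5):
  [0, 10, 7, 0, 11]
  [9, 0, 16, 1, 12]
  [-7, 3, 0, -7, 4]
  [10, 10, 17, 0, 11]
  [9, 9, 16, -1, 0]
Answer: G*[3][4] = 11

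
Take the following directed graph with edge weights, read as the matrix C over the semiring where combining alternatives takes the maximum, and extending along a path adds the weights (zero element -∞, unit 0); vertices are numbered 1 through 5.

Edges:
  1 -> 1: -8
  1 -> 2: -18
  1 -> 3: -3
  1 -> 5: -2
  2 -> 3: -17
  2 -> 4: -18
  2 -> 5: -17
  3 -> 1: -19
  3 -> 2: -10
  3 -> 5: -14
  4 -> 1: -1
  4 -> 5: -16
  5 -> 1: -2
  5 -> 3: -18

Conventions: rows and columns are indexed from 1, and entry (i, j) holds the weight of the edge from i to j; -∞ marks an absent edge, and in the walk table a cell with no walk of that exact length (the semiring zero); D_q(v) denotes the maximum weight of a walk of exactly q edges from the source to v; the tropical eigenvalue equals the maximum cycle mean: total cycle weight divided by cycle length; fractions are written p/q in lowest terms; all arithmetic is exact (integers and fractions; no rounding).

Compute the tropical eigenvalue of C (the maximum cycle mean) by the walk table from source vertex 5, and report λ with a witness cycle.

q=0: [-∞, -∞, -∞, -∞, 0]
q=1: [-2, -∞, -18, -∞, -∞]
q=2: [-10, -20, -5, -∞, -4]
q=3: [-6, -15, -13, -38, -12]
q=4: [-14, -23, -9, -33, -8]
q=5: [-10, -19, -17, -41, -16]
Optimal cycle mean attained by: cycle 1->5->1, total (-2) + (-2), length 2.
Answer: λ = -2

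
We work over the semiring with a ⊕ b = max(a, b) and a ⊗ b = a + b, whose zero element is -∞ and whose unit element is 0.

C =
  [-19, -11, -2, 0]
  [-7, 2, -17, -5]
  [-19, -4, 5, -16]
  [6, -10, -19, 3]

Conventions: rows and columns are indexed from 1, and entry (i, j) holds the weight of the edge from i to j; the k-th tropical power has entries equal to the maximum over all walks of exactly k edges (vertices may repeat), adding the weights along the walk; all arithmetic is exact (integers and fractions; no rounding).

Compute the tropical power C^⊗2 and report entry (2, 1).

C^⊗2:
  [6, -6, 3, 3]
  [1, 4, -9, -2]
  [-10, 1, 10, -9]
  [9, -5, 4, 6]
Key observation: the optimum is the walk 2->4->1, with weight (-5) + 6 = 1.
Optimal value attained by: walk 2->4->1.
Answer: (C^⊗2)[2][1] = 1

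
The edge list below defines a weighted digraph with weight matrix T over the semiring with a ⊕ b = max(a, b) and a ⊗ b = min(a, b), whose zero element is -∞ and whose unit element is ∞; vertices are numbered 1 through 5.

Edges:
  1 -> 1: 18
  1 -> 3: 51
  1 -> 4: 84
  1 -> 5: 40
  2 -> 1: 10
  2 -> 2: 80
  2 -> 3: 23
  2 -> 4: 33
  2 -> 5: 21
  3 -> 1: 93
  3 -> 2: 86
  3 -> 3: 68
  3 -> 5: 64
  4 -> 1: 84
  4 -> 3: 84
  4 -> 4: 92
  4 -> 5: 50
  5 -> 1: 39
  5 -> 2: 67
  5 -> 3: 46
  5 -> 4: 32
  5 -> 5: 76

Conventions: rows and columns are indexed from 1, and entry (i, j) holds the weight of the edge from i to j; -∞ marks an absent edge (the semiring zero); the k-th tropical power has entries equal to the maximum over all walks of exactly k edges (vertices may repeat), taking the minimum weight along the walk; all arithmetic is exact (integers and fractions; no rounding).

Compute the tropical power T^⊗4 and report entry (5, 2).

T^⊗2:
  [84, 51, 84, 84, 51]
  [33, 80, 33, 33, 33]
  [68, 80, 68, 84, 64]
  [84, 84, 84, 92, 64]
  [46, 67, 46, 39, 76]
T^⊗3:
  [84, 84, 84, 84, 64]
  [33, 80, 33, 33, 33]
  [84, 80, 84, 84, 64]
  [84, 84, 84, 92, 64]
  [46, 67, 46, 46, 76]
T^⊗4:
  [84, 84, 84, 84, 64]
  [33, 80, 33, 33, 33]
  [84, 84, 84, 84, 64]
  [84, 84, 84, 92, 64]
  [46, 67, 46, 46, 76]
Key observation: the optimum is the walk 5->2->2->2->2, with weight 67 min 80 min 80 min 80 = 67.
Optimal value attained by: walk 5->2->2->2->2.
Answer: (T^⊗4)[5][2] = 67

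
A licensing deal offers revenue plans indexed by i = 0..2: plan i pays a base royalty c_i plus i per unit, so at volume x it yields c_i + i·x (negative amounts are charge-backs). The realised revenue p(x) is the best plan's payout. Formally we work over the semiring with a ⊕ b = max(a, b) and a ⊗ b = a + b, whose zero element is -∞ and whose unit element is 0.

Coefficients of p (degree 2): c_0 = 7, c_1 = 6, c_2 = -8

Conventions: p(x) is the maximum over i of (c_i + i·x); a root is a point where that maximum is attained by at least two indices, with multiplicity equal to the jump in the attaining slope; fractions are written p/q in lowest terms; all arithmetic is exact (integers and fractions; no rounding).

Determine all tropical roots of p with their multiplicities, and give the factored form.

hull edge (i=0, c=7) to (i=1, c=6): slope -1, span 1
hull edge (i=1, c=6) to (i=2, c=-8): slope -14, span 1
Factored form: p(x) = -8 ⊗ (x ⊕ 1) ⊗ (x ⊕ 14)
Answer: roots = 1 (mult 1), 14 (mult 1)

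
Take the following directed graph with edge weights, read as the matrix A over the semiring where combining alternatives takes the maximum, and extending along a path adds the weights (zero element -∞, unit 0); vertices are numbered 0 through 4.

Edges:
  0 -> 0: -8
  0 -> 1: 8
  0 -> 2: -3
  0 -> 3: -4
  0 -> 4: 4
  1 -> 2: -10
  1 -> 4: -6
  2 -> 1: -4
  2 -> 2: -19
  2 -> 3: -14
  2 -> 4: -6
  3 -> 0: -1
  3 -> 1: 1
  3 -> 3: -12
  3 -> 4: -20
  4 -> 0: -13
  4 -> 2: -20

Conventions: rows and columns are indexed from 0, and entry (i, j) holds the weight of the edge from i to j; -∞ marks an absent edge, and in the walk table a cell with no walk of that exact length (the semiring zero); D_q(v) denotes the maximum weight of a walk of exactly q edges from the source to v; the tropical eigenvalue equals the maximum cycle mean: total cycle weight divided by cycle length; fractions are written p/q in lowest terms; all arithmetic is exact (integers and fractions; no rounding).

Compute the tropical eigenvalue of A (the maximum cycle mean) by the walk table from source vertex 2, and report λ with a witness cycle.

q=0: [-∞, -∞, 0, -∞, -∞]
q=1: [-∞, -4, -19, -14, -6]
q=2: [-15, -13, -14, -26, -10]
q=3: [-23, -7, -18, -19, -11]
q=4: [-20, -15, -17, -27, -13]
q=5: [-26, -12, -23, -24, -16]
Optimal cycle mean attained by: cycle 0->3->0, total (-4) + (-1), length 2.
Answer: λ = -5/2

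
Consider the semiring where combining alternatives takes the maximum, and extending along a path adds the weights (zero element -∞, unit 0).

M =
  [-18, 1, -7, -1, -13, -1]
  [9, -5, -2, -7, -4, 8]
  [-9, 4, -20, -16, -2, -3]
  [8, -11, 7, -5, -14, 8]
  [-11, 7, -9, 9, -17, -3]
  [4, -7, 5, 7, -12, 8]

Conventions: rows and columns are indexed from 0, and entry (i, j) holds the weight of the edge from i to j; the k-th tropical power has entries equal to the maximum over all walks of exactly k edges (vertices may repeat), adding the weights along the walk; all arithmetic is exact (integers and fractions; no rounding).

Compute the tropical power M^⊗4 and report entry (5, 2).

M^⊗2:
  [10, -3, 6, 6, -3, 9]
  [12, 10, 13, 15, -4, 16]
  [13, 5, 2, 7, 0, 12]
  [12, 11, 13, 15, 5, 16]
  [17, 2, 16, 4, 3, 17]
  [15, 9, 14, 15, 3, 16]
M^⊗3:
  [14, 11, 14, 16, 4, 17]
  [23, 17, 22, 23, 11, 24]
  [16, 14, 17, 19, 1, 20]
  [23, 17, 22, 23, 11, 24]
  [21, 20, 22, 24, 14, 25]
  [23, 18, 22, 23, 12, 24]
M^⊗4:
  [24, 18, 23, 24, 12, 25]
  [31, 26, 30, 31, 20, 32]
  [27, 21, 26, 27, 15, 28]
  [31, 26, 30, 31, 20, 32]
  [32, 26, 31, 32, 20, 33]
  [31, 26, 30, 31, 20, 32]
Key observation: the optimum is the walk 5->5->5->3->2, with weight 8 + 8 + 7 + 7 = 30.
Optimal value attained by: walk 5->5->5->3->2.
Answer: (M^⊗4)[5][2] = 30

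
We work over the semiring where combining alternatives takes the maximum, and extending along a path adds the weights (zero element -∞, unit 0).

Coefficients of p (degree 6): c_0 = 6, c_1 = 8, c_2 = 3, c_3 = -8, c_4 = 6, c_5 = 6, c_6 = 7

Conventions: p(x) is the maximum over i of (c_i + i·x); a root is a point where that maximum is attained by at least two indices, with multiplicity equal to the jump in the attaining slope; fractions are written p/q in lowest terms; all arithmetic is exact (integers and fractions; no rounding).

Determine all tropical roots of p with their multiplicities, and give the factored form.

hull edge (i=0, c=6) to (i=1, c=8): slope 2, span 1
hull edge (i=1, c=8) to (i=6, c=7): slope -1/5, span 5
Factored form: p(x) = 7 ⊗ (x ⊕ (-2)) ⊗ (x ⊕ 1/5) ⊗ (x ⊕ 1/5) ⊗ (x ⊕ 1/5) ⊗ (x ⊕ 1/5) ⊗ (x ⊕ 1/5)
Answer: roots = -2 (mult 1), 1/5 (mult 5)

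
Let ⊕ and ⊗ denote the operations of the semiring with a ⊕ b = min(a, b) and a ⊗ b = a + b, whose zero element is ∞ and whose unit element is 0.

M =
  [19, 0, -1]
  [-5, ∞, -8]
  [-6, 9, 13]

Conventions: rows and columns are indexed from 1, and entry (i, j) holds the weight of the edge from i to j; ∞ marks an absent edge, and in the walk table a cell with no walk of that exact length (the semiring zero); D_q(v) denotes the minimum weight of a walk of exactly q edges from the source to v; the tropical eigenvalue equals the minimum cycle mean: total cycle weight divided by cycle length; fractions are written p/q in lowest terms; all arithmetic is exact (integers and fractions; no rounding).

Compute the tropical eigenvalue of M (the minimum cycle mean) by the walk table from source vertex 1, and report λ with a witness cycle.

q=0: [0, ∞, ∞]
q=1: [19, 0, -1]
q=2: [-7, 8, -8]
q=3: [-14, -7, -8]
Optimal cycle mean attained by: cycle 1->2->3->1, total 0 + (-8) + (-6), length 3.
Answer: λ = -14/3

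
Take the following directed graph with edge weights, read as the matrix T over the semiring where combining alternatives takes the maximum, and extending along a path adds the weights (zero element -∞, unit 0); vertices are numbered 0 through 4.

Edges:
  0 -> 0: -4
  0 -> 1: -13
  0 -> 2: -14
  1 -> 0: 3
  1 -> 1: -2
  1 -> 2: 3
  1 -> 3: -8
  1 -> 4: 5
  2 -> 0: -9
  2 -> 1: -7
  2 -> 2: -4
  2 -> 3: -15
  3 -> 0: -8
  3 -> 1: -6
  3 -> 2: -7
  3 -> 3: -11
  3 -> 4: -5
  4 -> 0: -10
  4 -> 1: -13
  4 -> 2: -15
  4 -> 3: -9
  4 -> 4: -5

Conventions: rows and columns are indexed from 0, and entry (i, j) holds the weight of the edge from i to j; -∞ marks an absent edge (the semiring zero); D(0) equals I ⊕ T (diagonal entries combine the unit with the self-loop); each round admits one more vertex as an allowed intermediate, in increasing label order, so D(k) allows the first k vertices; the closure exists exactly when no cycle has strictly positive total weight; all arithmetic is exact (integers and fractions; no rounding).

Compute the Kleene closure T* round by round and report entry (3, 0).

D(0):
  [0, -13, -14, -∞, -∞]
  [3, 0, 3, -8, 5]
  [-9, -7, 0, -15, -∞]
  [-8, -6, -7, 0, -5]
  [-10, -13, -15, -9, 0]
D(1):
  [0, -13, -14, -∞, -∞]
  [3, 0, 3, -8, 5]
  [-9, -7, 0, -15, -∞]
  [-8, -6, -7, 0, -5]
  [-10, -13, -15, -9, 0]
D(2):
  [0, -13, -10, -21, -8]
  [3, 0, 3, -8, 5]
  [-4, -7, 0, -15, -2]
  [-3, -6, -3, 0, -1]
  [-10, -13, -10, -9, 0]
D(3):
  [0, -13, -10, -21, -8]
  [3, 0, 3, -8, 5]
  [-4, -7, 0, -15, -2]
  [-3, -6, -3, 0, -1]
  [-10, -13, -10, -9, 0]
D(4):
  [0, -13, -10, -21, -8]
  [3, 0, 3, -8, 5]
  [-4, -7, 0, -15, -2]
  [-3, -6, -3, 0, -1]
  [-10, -13, -10, -9, 0]
D(5):
  [0, -13, -10, -17, -8]
  [3, 0, 3, -4, 5]
  [-4, -7, 0, -11, -2]
  [-3, -6, -3, 0, -1]
  [-10, -13, -10, -9, 0]
Answer: T*[3][0] = -3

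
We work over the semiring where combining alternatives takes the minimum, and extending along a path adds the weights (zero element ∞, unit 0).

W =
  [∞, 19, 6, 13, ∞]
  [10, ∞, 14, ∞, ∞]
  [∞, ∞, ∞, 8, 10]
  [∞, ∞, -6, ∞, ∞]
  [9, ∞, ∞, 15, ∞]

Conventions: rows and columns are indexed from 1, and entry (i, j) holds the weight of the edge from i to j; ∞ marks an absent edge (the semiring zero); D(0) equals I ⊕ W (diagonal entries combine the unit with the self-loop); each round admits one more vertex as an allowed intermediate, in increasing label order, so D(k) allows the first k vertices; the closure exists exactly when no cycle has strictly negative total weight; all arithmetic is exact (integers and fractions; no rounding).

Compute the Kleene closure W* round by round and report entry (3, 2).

D(0):
  [0, 19, 6, 13, ∞]
  [10, 0, 14, ∞, ∞]
  [∞, ∞, 0, 8, 10]
  [∞, ∞, -6, 0, ∞]
  [9, ∞, ∞, 15, 0]
D(1):
  [0, 19, 6, 13, ∞]
  [10, 0, 14, 23, ∞]
  [∞, ∞, 0, 8, 10]
  [∞, ∞, -6, 0, ∞]
  [9, 28, 15, 15, 0]
D(2):
  [0, 19, 6, 13, ∞]
  [10, 0, 14, 23, ∞]
  [∞, ∞, 0, 8, 10]
  [∞, ∞, -6, 0, ∞]
  [9, 28, 15, 15, 0]
D(3):
  [0, 19, 6, 13, 16]
  [10, 0, 14, 22, 24]
  [∞, ∞, 0, 8, 10]
  [∞, ∞, -6, 0, 4]
  [9, 28, 15, 15, 0]
D(4):
  [0, 19, 6, 13, 16]
  [10, 0, 14, 22, 24]
  [∞, ∞, 0, 8, 10]
  [∞, ∞, -6, 0, 4]
  [9, 28, 9, 15, 0]
D(5):
  [0, 19, 6, 13, 16]
  [10, 0, 14, 22, 24]
  [19, 38, 0, 8, 10]
  [13, 32, -6, 0, 4]
  [9, 28, 9, 15, 0]
Answer: W*[3][2] = 38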